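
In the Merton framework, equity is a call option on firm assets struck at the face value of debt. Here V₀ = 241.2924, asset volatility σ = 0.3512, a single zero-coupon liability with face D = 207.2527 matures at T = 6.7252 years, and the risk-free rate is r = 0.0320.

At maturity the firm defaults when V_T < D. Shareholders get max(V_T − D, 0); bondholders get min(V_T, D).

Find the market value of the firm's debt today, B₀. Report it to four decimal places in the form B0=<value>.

d₁ = [ln(V₀/D) + (r + σ²/2)T] / (σ√T)
   = [ln(241.2924/207.2527) + (0.0320 + 0.5·0.3512²)·6.7252] / (0.3512·√6.7252)
   = [0.152071 + 0.629954] / 0.910767 = 0.858645
d₂ = d₁ − σ√T = 0.858645 − 0.910767 = -0.052122
N(d₁) = 0.804732,  N(d₂) = 0.479216,  e^(−rT) = 0.806375
E₀ = V₀·N(d₁) − D·e^(−rT)·N(d₂)
   = 241.2924·0.804732 − 207.2527·0.806375·0.479216 = 114.087481
B₀ = V₀ − E₀ = 241.2924 − 114.087481 = 127.204919

B0=127.2049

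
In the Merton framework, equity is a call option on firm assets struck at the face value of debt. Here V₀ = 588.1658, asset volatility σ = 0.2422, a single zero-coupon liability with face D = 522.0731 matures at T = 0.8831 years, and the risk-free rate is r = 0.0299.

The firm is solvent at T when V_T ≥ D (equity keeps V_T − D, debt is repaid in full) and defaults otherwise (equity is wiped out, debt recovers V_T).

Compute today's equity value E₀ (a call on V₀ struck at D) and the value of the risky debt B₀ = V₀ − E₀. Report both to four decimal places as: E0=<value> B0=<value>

d₁ = [ln(V₀/D) + (r + σ²/2)T] / (σ√T)
   = [ln(588.1658/522.0731) + (0.0299 + 0.5·0.2422²)·0.8831] / (0.2422·√0.8831)
   = [0.119201 + 0.052306] / 0.227604 = 0.753537
d₂ = d₁ − σ√T = 0.753537 − 0.227604 = 0.525933
N(d₁) = 0.774436,  N(d₂) = 0.700533,  e^(−rT) = 0.973941
E₀ = V₀·N(d₁) − D·e^(−rT)·N(d₂)
   = 588.1658·0.774436 − 522.0731·0.973941·0.700533 = 99.298255
B₀ = V₀ − E₀ = 588.1658 − 99.298255 = 488.867545

E0=99.2983 B0=488.8675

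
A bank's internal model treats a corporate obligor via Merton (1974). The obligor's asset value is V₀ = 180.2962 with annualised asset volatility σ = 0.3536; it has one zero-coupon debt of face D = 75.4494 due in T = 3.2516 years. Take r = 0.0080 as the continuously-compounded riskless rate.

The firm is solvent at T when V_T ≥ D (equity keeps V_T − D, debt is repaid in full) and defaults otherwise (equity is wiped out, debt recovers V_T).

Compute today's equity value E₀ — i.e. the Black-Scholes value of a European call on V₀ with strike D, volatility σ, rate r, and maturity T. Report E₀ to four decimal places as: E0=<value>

E0=109.3407

d₁ = [ln(V₀/D) + (r + σ²/2)T] / (σ√T)
   = [ln(180.2962/75.4494) + (0.0080 + 0.5·0.3536²)·3.2516] / (0.3536·√3.2516)
   = [0.871139 + 0.229291] / 0.637618 = 1.725845
d₂ = d₁ − σ√T = 1.725845 − 0.637618 = 1.088226
N(d₁) = 0.957812,  N(d₂) = 0.861752,  e^(−rT) = 0.974323
E₀ = V₀·N(d₁) − D·e^(−rT)·N(d₂)
   = 180.2962·0.957812 − 75.4494·0.974323·0.861752 = 109.340730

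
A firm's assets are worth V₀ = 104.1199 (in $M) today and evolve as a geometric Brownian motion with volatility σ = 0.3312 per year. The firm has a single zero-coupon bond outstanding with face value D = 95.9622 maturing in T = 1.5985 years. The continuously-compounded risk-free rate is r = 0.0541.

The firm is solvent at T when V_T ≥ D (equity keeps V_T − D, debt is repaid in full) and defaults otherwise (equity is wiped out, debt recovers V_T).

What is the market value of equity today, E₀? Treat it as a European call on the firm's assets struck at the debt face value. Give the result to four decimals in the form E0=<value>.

E0=25.2298

d₁ = [ln(V₀/D) + (r + σ²/2)T] / (σ√T)
   = [ln(104.1199/95.9622) + (0.0541 + 0.5·0.3312²)·1.5985] / (0.3312·√1.5985)
   = [0.081589 + 0.174151] / 0.418742 = 0.610734
d₂ = d₁ − σ√T = 0.610734 − 0.418742 = 0.191992
N(d₁) = 0.729312,  N(d₂) = 0.576126,  e^(−rT) = 0.917155
E₀ = V₀·N(d₁) − D·e^(−rT)·N(d₂)
   = 104.1199·0.729312 − 95.9622·0.917155·0.576126 = 25.229813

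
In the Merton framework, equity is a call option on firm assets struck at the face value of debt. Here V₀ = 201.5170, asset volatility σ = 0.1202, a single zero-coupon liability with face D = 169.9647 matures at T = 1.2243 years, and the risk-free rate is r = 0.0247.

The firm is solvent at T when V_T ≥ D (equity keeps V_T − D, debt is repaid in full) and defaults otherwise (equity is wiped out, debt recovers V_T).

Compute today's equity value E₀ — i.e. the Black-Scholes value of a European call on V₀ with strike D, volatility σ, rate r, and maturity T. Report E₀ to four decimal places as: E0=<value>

E0=37.3122

d₁ = [ln(V₀/D) + (r + σ²/2)T] / (σ√T)
   = [ln(201.5170/169.9647) + (0.0247 + 0.5·0.1202²)·1.2243] / (0.1202·√1.2243)
   = [0.170283 + 0.039085] / 0.132999 = 1.574204
d₂ = d₁ − σ√T = 1.574204 − 0.132999 = 1.441205
N(d₁) = 0.942280,  N(d₂) = 0.925237,  e^(−rT) = 0.970212
E₀ = V₀·N(d₁) − D·e^(−rT)·N(d₂)
   = 201.5170·0.942280 − 169.9647·0.970212·0.925237 = 37.312163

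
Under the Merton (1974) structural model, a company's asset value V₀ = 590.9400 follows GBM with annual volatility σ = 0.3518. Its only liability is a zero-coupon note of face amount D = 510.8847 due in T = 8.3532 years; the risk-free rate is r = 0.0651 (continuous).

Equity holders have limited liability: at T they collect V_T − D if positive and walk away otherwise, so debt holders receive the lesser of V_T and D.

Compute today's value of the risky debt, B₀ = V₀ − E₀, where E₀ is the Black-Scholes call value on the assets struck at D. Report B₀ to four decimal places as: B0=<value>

d₁ = [ln(V₀/D) + (r + σ²/2)T] / (σ√T)
   = [ln(590.9400/510.8847) + (0.0651 + 0.5·0.3518²)·8.3532] / (0.3518·√8.3532)
   = [0.145571 + 1.060703] / 1.016769 = 1.186379
d₂ = d₁ − σ√T = 1.186379 − 1.016769 = 0.169610
N(d₁) = 0.882264,  N(d₂) = 0.567342,  e^(−rT) = 0.580542
E₀ = V₀·N(d₁) − D·e^(−rT)·N(d₂)
   = 590.9400·0.882264 − 510.8847·0.580542·0.567342 = 353.097068
B₀ = V₀ − E₀ = 590.9400 − 353.097068 = 237.842932

B0=237.8429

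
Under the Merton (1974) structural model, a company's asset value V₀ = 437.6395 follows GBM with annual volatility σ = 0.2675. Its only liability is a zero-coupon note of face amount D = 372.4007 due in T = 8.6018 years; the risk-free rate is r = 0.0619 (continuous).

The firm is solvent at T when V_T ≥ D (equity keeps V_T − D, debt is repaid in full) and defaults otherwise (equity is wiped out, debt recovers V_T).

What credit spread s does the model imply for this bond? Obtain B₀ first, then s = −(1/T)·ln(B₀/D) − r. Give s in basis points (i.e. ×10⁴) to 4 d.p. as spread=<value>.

spread=134.7578

d₁ = [ln(V₀/D) + (r + σ²/2)T] / (σ√T)
   = [ln(437.6395/372.4007) + (0.0619 + 0.5·0.2675²)·8.6018] / (0.2675·√8.6018)
   = [0.161425 + 0.840208] / 0.784546 = 1.276704
d₂ = d₁ − σ√T = 1.276704 − 0.784546 = 0.492157
N(d₁) = 0.899147,  N(d₂) = 0.688696,  e^(−rT) = 0.587164
E₀ = V₀·N(d₁) − D·e^(−rT)·N(d₂)
   = 437.6395·0.899147 − 372.4007·0.587164·0.688696 = 242.911627
B₀ = V₀ − E₀ = 437.6395 − 242.911627 = 194.727873
spread = −(1/T)·ln(B₀/D) − r = −(1/8.6018)·ln(194.727873/372.4007) − 0.0619 = 0.01347578
in basis points: 0.01347578 × 10⁴ = 134.7578 bp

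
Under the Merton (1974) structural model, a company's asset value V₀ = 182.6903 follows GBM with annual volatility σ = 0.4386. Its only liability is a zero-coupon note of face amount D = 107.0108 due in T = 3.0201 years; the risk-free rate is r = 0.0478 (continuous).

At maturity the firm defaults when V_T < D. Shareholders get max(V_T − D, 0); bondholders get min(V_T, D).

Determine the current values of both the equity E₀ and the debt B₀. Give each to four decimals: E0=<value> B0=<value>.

E0=99.7476 B0=82.9427

d₁ = [ln(V₀/D) + (r + σ²/2)T] / (σ√T)
   = [ln(182.6903/107.0108) + (0.0478 + 0.5·0.4386²)·3.0201] / (0.4386·√3.0201)
   = [0.534863 + 0.434849] / 0.762218 = 1.272223
d₂ = d₁ − σ√T = 1.272223 − 0.762218 = 0.510005
N(d₁) = 0.898353,  N(d₂) = 0.694976,  e^(−rT) = 0.865575
E₀ = V₀·N(d₁) − D·e^(−rT)·N(d₂)
   = 182.6903·0.898353 − 107.0108·0.865575·0.694976 = 99.747602
B₀ = V₀ − E₀ = 182.6903 − 99.747602 = 82.942698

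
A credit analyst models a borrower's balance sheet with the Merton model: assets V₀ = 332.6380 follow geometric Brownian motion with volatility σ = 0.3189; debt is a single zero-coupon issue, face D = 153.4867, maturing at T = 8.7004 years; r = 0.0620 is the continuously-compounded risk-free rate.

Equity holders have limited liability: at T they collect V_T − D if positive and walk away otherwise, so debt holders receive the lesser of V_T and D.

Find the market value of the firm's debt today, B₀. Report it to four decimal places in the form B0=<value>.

d₁ = [ln(V₀/D) + (r + σ²/2)T] / (σ√T)
   = [ln(332.6380/153.4867) + (0.0620 + 0.5·0.3189²)·8.7004] / (0.3189·√8.7004)
   = [0.773441 + 0.981828] / 0.940641 = 1.866034
d₂ = d₁ − σ√T = 1.866034 − 0.940641 = 0.925392
N(d₁) = 0.968982,  N(d₂) = 0.822619,  e^(−rT) = 0.583084
E₀ = V₀·N(d₁) − D·e^(−rT)·N(d₂)
   = 332.6380·0.968982 − 153.4867·0.583084·0.822619 = 248.699367
B₀ = V₀ − E₀ = 332.6380 − 248.699367 = 83.938633

B0=83.9386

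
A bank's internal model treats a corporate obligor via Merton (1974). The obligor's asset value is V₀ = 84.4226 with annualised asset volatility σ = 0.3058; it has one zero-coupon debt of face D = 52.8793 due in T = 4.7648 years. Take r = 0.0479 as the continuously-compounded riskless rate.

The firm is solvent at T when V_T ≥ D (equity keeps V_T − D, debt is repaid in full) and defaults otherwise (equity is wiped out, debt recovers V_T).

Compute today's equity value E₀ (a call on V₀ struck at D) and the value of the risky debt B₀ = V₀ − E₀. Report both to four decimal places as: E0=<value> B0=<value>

d₁ = [ln(V₀/D) + (r + σ²/2)T] / (σ√T)
   = [ln(84.4226/52.8793) + (0.0479 + 0.5·0.3058²)·4.7648] / (0.3058·√4.7648)
   = [0.467823 + 0.451021] / 0.667513 = 1.376518
d₂ = d₁ − σ√T = 1.376518 − 0.667513 = 0.709005
N(d₁) = 0.915669,  N(d₂) = 0.760839,  e^(−rT) = 0.795938
E₀ = V₀·N(d₁) − D·e^(−rT)·N(d₂)
   = 84.4226·0.915669 − 52.8793·0.795938·0.760839 = 45.280491
B₀ = V₀ − E₀ = 84.4226 − 45.280491 = 39.142109

E0=45.2805 B0=39.1421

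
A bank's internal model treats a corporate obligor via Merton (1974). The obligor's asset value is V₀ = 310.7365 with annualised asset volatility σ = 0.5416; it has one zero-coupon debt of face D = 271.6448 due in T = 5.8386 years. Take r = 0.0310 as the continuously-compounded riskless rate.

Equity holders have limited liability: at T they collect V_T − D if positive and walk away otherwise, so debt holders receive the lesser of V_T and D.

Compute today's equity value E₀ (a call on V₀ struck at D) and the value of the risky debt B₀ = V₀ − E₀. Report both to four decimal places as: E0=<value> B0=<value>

E0=176.1608 B0=134.5757

d₁ = [ln(V₀/D) + (r + σ²/2)T] / (σ√T)
   = [ln(310.7365/271.6448) + (0.0310 + 0.5·0.5416²)·5.8386] / (0.5416·√5.8386)
   = [0.134450 + 1.037317] / 1.308679 = 0.895381
d₂ = d₁ − σ√T = 0.895381 − 1.308679 = -0.413297
N(d₁) = 0.814708,  N(d₂) = 0.339694,  e^(−rT) = 0.834438
E₀ = V₀·N(d₁) − D·e^(−rT)·N(d₂)
   = 310.7365·0.814708 − 271.6448·0.834438·0.339694 = 176.160825
B₀ = V₀ − E₀ = 310.7365 − 176.160825 = 134.575675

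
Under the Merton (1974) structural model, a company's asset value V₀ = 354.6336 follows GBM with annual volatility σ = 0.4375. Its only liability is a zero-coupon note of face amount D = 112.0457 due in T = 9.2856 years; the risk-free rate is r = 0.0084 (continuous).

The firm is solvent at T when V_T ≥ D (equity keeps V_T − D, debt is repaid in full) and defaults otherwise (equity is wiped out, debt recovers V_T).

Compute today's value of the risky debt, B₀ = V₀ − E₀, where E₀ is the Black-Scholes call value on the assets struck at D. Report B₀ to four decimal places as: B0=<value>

B0=82.1529

d₁ = [ln(V₀/D) + (r + σ²/2)T] / (σ√T)
   = [ln(354.6336/112.0457) + (0.0084 + 0.5·0.4375²)·9.2856] / (0.4375·√9.2856)
   = [1.152178 + 0.966660] / 1.333162 = 1.589333
d₂ = d₁ − σ√T = 1.589333 − 1.333162 = 0.256170
N(d₁) = 0.944007,  N(d₂) = 0.601090,  e^(−rT) = 0.924965
E₀ = V₀·N(d₁) − D·e^(−rT)·N(d₂)
   = 354.6336·0.944007 − 112.0457·0.924965·0.601090 = 272.480692
B₀ = V₀ − E₀ = 354.6336 − 272.480692 = 82.152908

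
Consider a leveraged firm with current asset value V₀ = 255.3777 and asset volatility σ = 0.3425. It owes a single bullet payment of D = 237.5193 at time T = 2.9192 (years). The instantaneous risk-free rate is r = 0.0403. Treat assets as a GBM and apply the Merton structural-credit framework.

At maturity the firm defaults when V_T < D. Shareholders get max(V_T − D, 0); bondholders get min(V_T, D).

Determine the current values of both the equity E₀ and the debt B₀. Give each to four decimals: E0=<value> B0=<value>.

d₁ = [ln(V₀/D) + (r + σ²/2)T] / (σ√T)
   = [ln(255.3777/237.5193) + (0.0403 + 0.5·0.3425²)·2.9192] / (0.3425·√2.9192)
   = [0.072495 + 0.288864] / 0.585184 = 0.617513
d₂ = d₁ − σ√T = 0.617513 − 0.585184 = 0.032329
N(d₁) = 0.731552,  N(d₂) = 0.512895,  e^(−rT) = 0.889013
E₀ = V₀·N(d₁) − D·e^(−rT)·N(d₂)
   = 255.3777·0.731552 − 237.5193·0.889013·0.512895 = 78.520273
B₀ = V₀ − E₀ = 255.3777 − 78.520273 = 176.857427

E0=78.5203 B0=176.8574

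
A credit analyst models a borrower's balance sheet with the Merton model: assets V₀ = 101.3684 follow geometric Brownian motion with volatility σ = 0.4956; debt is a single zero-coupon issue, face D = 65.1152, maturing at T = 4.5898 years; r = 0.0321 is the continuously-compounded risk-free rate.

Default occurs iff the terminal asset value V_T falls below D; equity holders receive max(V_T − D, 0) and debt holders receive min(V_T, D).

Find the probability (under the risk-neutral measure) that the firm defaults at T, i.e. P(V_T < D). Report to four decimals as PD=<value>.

d₁ = [ln(V₀/D) + (r + σ²/2)T] / (σ√T)
   = [ln(101.3684/65.1152) + (0.0321 + 0.5·0.4956²)·4.5898] / (0.4956·√4.5898)
   = [0.442603 + 0.711004] / 1.061764 = 1.086501
d₂ = d₁ − σ√T = 1.086501 − 1.061764 = 0.024736
risk-neutral PD = N(−d₂) = N(-0.024736) = 0.490133

PD=0.4901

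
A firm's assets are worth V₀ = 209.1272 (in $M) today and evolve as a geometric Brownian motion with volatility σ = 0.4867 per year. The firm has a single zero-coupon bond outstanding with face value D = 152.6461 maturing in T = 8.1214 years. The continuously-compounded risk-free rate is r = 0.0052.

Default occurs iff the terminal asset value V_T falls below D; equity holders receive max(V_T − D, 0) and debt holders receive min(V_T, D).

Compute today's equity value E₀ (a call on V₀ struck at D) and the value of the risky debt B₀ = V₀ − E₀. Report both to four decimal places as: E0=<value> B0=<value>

E0=124.9101 B0=84.2171

d₁ = [ln(V₀/D) + (r + σ²/2)T] / (σ√T)
   = [ln(209.1272/152.6461) + (0.0052 + 0.5·0.4867²)·8.1214] / (0.4867·√8.1214)
   = [0.314821 + 1.004117] / 1.387001 = 0.950928
d₂ = d₁ − σ√T = 0.950928 − 1.387001 = -0.436073
N(d₁) = 0.829179,  N(d₂) = 0.331392,  e^(−rT) = 0.958648
E₀ = V₀·N(d₁) − D·e^(−rT)·N(d₂)
   = 209.1272·0.829179 − 152.6461·0.958648·0.331392 = 124.910137
B₀ = V₀ − E₀ = 209.1272 − 124.910137 = 84.217063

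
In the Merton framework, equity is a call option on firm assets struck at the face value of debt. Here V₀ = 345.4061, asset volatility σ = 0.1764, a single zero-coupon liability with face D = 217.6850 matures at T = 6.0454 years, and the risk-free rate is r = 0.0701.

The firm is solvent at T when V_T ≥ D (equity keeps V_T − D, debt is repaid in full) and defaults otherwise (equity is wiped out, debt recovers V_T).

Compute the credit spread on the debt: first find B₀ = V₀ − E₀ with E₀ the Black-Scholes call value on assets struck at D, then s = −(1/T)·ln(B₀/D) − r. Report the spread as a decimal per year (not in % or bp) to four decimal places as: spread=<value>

spread=0.0008

d₁ = [ln(V₀/D) + (r + σ²/2)T] / (σ√T)
   = [ln(345.4061/217.6850) + (0.0701 + 0.5·0.1764²)·6.0454] / (0.1764·√6.0454)
   = [0.461672 + 0.517840] / 0.433722 = 2.258387
d₂ = d₁ − σ√T = 2.258387 − 0.433722 = 1.824666
N(d₁) = 0.988039,  N(d₂) = 0.965974,  e^(−rT) = 0.654566
E₀ = V₀·N(d₁) − D·e^(−rT)·N(d₂)
   = 345.4061·0.988039 − 217.6850·0.654566·0.965974 = 203.633838
B₀ = V₀ − E₀ = 345.4061 − 203.633838 = 141.772262
spread = −(1/T)·ln(B₀/D) − r = −(1/6.0454)·ln(141.772262/217.6850) − 0.0701 = 0.00083444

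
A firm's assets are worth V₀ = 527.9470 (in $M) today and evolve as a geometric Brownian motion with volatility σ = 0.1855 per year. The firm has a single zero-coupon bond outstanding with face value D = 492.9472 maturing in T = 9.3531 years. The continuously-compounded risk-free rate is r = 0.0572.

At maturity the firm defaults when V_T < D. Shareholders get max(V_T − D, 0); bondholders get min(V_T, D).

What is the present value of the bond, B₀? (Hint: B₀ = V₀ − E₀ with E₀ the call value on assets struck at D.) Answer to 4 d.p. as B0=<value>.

d₁ = [ln(V₀/D) + (r + σ²/2)T] / (σ√T)
   = [ln(527.9470/492.9472) + (0.0572 + 0.5·0.1855²)·9.3531] / (0.1855·√9.3531)
   = [0.068594 + 0.695919] / 0.567312 = 1.347606
d₂ = d₁ − σ√T = 1.347606 − 0.567312 = 0.780294
N(d₁) = 0.911107,  N(d₂) = 0.782391,  e^(−rT) = 0.585671
E₀ = V₀·N(d₁) − D·e^(−rT)·N(d₂)
   = 527.9470·0.911107 − 492.9472·0.585671·0.782391 = 255.136337
B₀ = V₀ − E₀ = 527.9470 − 255.136337 = 272.810663

B0=272.8107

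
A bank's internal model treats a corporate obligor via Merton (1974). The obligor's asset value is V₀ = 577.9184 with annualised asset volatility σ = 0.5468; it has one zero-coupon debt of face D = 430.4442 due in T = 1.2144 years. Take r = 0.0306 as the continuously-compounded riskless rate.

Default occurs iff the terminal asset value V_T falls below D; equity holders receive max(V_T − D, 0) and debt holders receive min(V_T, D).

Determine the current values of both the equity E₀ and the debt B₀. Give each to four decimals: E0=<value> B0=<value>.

d₁ = [ln(V₀/D) + (r + σ²/2)T] / (σ√T)
   = [ln(577.9184/430.4442) + (0.0306 + 0.5·0.5468²)·1.2144] / (0.5468·√1.2144)
   = [0.294615 + 0.218708] / 0.602573 = 0.851885
d₂ = d₁ − σ√T = 0.851885 − 0.602573 = 0.249312
N(d₁) = 0.802861,  N(d₂) = 0.598440,  e^(−rT) = 0.963521
E₀ = V₀·N(d₁) − D·e^(−rT)·N(d₂)
   = 577.9184·0.802861 − 430.4442·0.963521·0.598440 = 215.789683
B₀ = V₀ − E₀ = 577.9184 − 215.789683 = 362.128717

E0=215.7897 B0=362.1287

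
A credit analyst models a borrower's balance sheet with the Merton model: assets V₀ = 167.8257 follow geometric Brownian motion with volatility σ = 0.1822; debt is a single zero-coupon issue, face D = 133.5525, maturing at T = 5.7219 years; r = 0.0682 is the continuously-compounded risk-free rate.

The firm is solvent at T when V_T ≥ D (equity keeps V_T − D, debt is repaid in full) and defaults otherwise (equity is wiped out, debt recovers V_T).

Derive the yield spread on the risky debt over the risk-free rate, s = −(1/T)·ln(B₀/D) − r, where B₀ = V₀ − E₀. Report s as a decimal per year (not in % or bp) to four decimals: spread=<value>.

spread=0.0036

d₁ = [ln(V₀/D) + (r + σ²/2)T] / (σ√T)
   = [ln(167.8257/133.5525) + (0.0682 + 0.5·0.1822²)·5.7219] / (0.1822·√5.7219)
   = [0.228431 + 0.485208] / 0.435831 = 1.637421
d₂ = d₁ − σ√T = 1.637421 − 0.435831 = 1.201589
N(d₁) = 0.949229,  N(d₂) = 0.885239,  e^(−rT) = 0.676899
E₀ = V₀·N(d₁) − D·e^(−rT)·N(d₂)
   = 167.8257·0.949229 − 133.5525·0.676899·0.885239 = 79.278051
B₀ = V₀ − E₀ = 167.8257 − 79.278051 = 88.547649
spread = −(1/T)·ln(B₀/D) − r = −(1/5.7219)·ln(88.547649/133.5525) − 0.0682 = 0.00362122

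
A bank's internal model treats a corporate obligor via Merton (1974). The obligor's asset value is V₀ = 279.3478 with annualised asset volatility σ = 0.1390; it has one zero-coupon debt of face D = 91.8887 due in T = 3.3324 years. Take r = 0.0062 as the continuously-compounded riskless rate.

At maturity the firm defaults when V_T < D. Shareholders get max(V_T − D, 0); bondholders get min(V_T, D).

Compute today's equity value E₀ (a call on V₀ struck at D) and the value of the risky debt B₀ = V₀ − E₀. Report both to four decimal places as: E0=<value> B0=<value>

E0=189.3382 B0=90.0096

d₁ = [ln(V₀/D) + (r + σ²/2)T] / (σ√T)
   = [ln(279.3478/91.8887) + (0.0062 + 0.5·0.1390²)·3.3324] / (0.1390·√3.3324)
   = [1.111880 + 0.052854] / 0.253743 = 4.590215
d₂ = d₁ − σ√T = 4.590215 − 0.253743 = 4.336473
N(d₁) = 0.999998,  N(d₂) = 0.999993,  e^(−rT) = 0.979551
E₀ = V₀·N(d₁) − D·e^(−rT)·N(d₂)
   = 279.3478·0.999998 − 91.8887·0.979551·0.999993 = 189.338157
B₀ = V₀ − E₀ = 279.3478 − 189.338157 = 90.009643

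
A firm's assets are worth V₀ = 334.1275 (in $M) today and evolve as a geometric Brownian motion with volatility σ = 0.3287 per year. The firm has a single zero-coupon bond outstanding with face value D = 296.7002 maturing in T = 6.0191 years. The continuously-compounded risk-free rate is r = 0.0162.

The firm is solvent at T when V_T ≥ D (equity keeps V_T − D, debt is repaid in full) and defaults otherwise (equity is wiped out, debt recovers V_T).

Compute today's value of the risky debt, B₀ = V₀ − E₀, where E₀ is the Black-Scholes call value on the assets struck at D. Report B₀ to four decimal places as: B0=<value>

d₁ = [ln(V₀/D) + (r + σ²/2)T] / (σ√T)
   = [ln(334.1275/296.7002) + (0.0162 + 0.5·0.3287²)·6.0191] / (0.3287·√6.0191)
   = [0.118800 + 0.422672] / 0.806428 = 0.671446
d₂ = d₁ − σ√T = 0.671446 − 0.806428 = -0.134982
N(d₁) = 0.749032,  N(d₂) = 0.446313,  e^(−rT) = 0.907094
E₀ = V₀·N(d₁) − D·e^(−rT)·N(d₂)
   = 334.1275·0.749032 − 296.7002·0.907094·0.446313 = 130.153668
B₀ = V₀ − E₀ = 334.1275 − 130.153668 = 203.973832

B0=203.9738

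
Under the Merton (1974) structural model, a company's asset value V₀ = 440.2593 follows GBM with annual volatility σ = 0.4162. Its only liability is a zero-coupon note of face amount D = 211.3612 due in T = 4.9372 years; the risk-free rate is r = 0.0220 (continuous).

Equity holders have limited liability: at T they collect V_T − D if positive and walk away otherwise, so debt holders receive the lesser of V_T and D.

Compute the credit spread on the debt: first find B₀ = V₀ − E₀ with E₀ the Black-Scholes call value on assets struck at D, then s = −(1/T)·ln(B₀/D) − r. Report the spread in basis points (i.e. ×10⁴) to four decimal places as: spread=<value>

spread=281.8826

d₁ = [ln(V₀/D) + (r + σ²/2)T] / (σ√T)
   = [ln(440.2593/211.3612) + (0.0220 + 0.5·0.4162²)·4.9372] / (0.4162·√4.9372)
   = [0.733795 + 0.536235] / 0.924789 = 1.373320
d₂ = d₁ − σ√T = 1.373320 − 0.924789 = 0.448532
N(d₁) = 0.915174,  N(d₂) = 0.673115,  e^(−rT) = 0.897073
E₀ = V₀·N(d₁) − D·e^(−rT)·N(d₂)
   = 440.2593·0.915174 − 211.3612·0.897073·0.673115 = 275.286756
B₀ = V₀ − E₀ = 440.2593 − 275.286756 = 164.972544
spread = −(1/T)·ln(B₀/D) − r = −(1/4.9372)·ln(164.972544/211.3612) − 0.0220 = 0.02818826
in basis points: 0.02818826 × 10⁴ = 281.8826 bp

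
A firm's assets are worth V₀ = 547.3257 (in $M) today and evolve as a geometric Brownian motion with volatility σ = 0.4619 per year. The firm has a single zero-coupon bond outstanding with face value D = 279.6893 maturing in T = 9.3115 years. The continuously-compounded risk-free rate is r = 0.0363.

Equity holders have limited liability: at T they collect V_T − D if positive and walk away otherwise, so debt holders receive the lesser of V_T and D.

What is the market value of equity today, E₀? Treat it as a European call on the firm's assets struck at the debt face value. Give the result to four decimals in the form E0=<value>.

E0=404.1685

d₁ = [ln(V₀/D) + (r + σ²/2)T] / (σ√T)
   = [ln(547.3257/279.6893) + (0.0363 + 0.5·0.4619²)·9.3115] / (0.4619·√9.3115)
   = [0.671365 + 1.331319] / 1.409476 = 1.420871
d₂ = d₁ − σ√T = 1.420871 − 1.409476 = 0.011395
N(d₁) = 0.922323,  N(d₂) = 0.504546,  e^(−rT) = 0.713190
E₀ = V₀·N(d₁) − D·e^(−rT)·N(d₂)
   = 547.3257·0.922323 − 279.6893·0.713190·0.504546 = 404.168465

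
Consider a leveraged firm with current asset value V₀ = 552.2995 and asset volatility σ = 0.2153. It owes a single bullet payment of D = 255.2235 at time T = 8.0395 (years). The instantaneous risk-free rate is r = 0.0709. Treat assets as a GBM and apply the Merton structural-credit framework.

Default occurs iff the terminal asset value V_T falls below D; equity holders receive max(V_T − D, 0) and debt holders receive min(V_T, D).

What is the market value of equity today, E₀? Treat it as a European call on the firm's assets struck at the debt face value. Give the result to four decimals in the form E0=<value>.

E0=408.7795

d₁ = [ln(V₀/D) + (r + σ²/2)T] / (σ√T)
   = [ln(552.2995/255.2235) + (0.0709 + 0.5·0.2153²)·8.0395] / (0.2153·√8.0395)
   = [0.771951 + 0.756332] / 0.610462 = 2.503487
d₂ = d₁ − σ√T = 2.503487 − 0.610462 = 1.893025
N(d₁) = 0.993851,  N(d₂) = 0.970823,  e^(−rT) = 0.565525
E₀ = V₀·N(d₁) − D·e^(−rT)·N(d₂)
   = 552.2995·0.993851 − 255.2235·0.565525·0.970823 = 408.779522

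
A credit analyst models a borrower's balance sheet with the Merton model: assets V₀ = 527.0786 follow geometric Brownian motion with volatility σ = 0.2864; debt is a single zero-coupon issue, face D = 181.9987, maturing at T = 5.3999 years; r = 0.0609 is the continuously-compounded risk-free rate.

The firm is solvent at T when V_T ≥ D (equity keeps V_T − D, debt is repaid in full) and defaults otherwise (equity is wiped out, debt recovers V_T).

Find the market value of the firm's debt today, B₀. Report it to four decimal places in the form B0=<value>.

d₁ = [ln(V₀/D) + (r + σ²/2)T] / (σ√T)
   = [ln(527.0786/181.9987) + (0.0609 + 0.5·0.2864²)·5.3999] / (0.2864·√5.3999)
   = [1.063350 + 0.550317] / 0.665527 = 2.424645
d₂ = d₁ − σ√T = 2.424645 − 0.665527 = 1.759118
N(d₁) = 0.992338,  N(d₂) = 0.960721,  e^(−rT) = 0.719748
E₀ = V₀·N(d₁) − D·e^(−rT)·N(d₂)
   = 527.0786·0.992338 − 181.9987·0.719748·0.960721 = 397.192314
B₀ = V₀ − E₀ = 527.0786 − 397.192314 = 129.886286

B0=129.8863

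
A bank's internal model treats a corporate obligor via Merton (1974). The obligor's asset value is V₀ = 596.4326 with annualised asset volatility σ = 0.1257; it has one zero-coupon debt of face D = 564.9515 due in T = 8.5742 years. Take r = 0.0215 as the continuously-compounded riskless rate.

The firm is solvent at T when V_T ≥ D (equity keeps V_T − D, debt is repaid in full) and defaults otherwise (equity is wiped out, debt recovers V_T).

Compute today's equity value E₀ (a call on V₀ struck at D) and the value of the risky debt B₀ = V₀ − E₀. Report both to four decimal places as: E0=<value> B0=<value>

d₁ = [ln(V₀/D) + (r + σ²/2)T] / (σ√T)
   = [ln(596.4326/564.9515) + (0.0215 + 0.5·0.1257²)·8.5742] / (0.1257·√8.5742)
   = [0.054226 + 0.252084] / 0.368071 = 0.832202
d₂ = d₁ − σ√T = 0.832202 − 0.368071 = 0.464131
N(d₁) = 0.797353,  N(d₂) = 0.678723,  e^(−rT) = 0.831649
E₀ = V₀·N(d₁) − D·e^(−rT)·N(d₂)
   = 596.4326·0.797353 − 564.9515·0.831649·0.678723 = 156.675116
B₀ = V₀ − E₀ = 596.4326 − 156.675116 = 439.757484

E0=156.6751 B0=439.7575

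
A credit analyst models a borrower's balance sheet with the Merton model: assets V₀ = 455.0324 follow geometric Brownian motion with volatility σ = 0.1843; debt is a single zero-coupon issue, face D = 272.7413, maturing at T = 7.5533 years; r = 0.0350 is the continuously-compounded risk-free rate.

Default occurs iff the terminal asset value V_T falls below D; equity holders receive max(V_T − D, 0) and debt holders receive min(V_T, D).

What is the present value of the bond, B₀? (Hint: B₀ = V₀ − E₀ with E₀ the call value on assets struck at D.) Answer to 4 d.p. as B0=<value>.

B0=205.2261

d₁ = [ln(V₀/D) + (r + σ²/2)T] / (σ√T)
   = [ln(455.0324/272.7413) + (0.0350 + 0.5·0.1843²)·7.5533] / (0.1843·√7.5533)
   = [0.511845 + 0.392645] / 0.506517 = 1.785706
d₂ = d₁ − σ√T = 1.785706 − 0.506517 = 1.279190
N(d₁) = 0.962927,  N(d₂) = 0.899585,  e^(−rT) = 0.767693
E₀ = V₀·N(d₁) − D·e^(−rT)·N(d₂)
   = 455.0324·0.962927 − 272.7413·0.767693·0.899585 = 249.806315
B₀ = V₀ − E₀ = 455.0324 − 249.806315 = 205.226085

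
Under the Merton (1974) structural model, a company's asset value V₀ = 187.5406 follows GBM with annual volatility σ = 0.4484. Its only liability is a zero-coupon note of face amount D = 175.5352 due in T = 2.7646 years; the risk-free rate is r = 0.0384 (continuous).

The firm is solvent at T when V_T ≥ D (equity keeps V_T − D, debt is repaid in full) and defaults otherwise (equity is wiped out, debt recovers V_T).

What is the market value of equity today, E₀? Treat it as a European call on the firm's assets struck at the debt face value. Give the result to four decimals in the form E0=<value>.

d₁ = [ln(V₀/D) + (r + σ²/2)T] / (σ√T)
   = [ln(187.5406/175.5352) + (0.0384 + 0.5·0.4484²)·2.7646] / (0.4484·√2.7646)
   = [0.066156 + 0.384089] / 0.745559 = 0.603903
d₂ = d₁ − σ√T = 0.603903 − 0.745559 = -0.141655
N(d₁) = 0.727046,  N(d₂) = 0.443676,  e^(−rT) = 0.899280
E₀ = V₀·N(d₁) − D·e^(−rT)·N(d₂)
   = 187.5406·0.727046 − 175.5352·0.899280·0.443676 = 66.314004

E0=66.3140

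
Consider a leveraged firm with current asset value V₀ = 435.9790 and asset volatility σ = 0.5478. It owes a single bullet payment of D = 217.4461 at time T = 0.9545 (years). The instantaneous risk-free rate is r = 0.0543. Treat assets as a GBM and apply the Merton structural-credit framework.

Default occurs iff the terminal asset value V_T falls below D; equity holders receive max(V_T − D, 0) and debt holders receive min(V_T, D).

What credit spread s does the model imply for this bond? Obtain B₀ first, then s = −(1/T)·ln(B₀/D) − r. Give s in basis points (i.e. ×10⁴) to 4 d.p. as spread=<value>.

d₁ = [ln(V₀/D) + (r + σ²/2)T] / (σ√T)
   = [ln(435.9790/217.4461) + (0.0543 + 0.5·0.5478²)·0.9545] / (0.5478·√0.9545)
   = [0.695643 + 0.195045] / 0.535192 = 1.664238
d₂ = d₁ − σ√T = 1.664238 − 0.535192 = 1.129046
N(d₁) = 0.951968,  N(d₂) = 0.870561,  e^(−rT) = 0.949491
E₀ = V₀·N(d₁) − D·e^(−rT)·N(d₂)
   = 435.9790·0.951968 − 217.4461·0.949491·0.870561 = 235.299217
B₀ = V₀ − E₀ = 435.9790 − 235.299217 = 200.679783
spread = −(1/T)·ln(B₀/D) − r = −(1/0.9545)·ln(200.679783/217.4461) − 0.0543 = 0.02976546
in basis points: 0.02976546 × 10⁴ = 297.6546 bp

spread=297.6546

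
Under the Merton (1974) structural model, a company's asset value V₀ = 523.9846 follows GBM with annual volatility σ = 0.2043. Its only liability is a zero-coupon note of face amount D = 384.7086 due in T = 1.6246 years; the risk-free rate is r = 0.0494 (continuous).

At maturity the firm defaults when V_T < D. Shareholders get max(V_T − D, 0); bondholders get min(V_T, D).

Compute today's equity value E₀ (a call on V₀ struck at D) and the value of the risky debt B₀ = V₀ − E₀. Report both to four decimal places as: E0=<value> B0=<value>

E0=172.2554 B0=351.7292

d₁ = [ln(V₀/D) + (r + σ²/2)T] / (σ√T)
   = [ln(523.9846/384.7086) + (0.0494 + 0.5·0.2043²)·1.6246] / (0.2043·√1.6246)
   = [0.308976 + 0.114159] / 0.260400 = 1.624942
d₂ = d₁ − σ√T = 1.624942 − 0.260400 = 1.364542
N(d₁) = 0.947913,  N(d₂) = 0.913801,  e^(−rT) = 0.922881
E₀ = V₀·N(d₁) − D·e^(−rT)·N(d₂)
   = 523.9846·0.947913 − 384.7086·0.922881·0.913801 = 172.255367
B₀ = V₀ − E₀ = 523.9846 − 172.255367 = 351.729233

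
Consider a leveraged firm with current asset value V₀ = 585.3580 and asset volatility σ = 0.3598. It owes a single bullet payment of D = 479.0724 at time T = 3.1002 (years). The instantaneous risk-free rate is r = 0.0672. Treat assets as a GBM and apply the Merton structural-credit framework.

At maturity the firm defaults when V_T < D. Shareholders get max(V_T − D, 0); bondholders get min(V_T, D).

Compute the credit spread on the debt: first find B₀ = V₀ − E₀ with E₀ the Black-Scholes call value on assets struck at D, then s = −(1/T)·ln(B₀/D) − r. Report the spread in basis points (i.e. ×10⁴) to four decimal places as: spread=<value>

d₁ = [ln(V₀/D) + (r + σ²/2)T] / (σ√T)
   = [ln(585.3580/479.0724) + (0.0672 + 0.5·0.3598²)·3.1002] / (0.3598·√3.1002)
   = [0.200372 + 0.409003] / 0.633514 = 0.961897
d₂ = d₁ − σ√T = 0.961897 − 0.633514 = 0.328384
N(d₁) = 0.831949,  N(d₂) = 0.628689,  e^(−rT) = 0.811936
E₀ = V₀·N(d₁) − D·e^(−rT)·N(d₂)
   = 585.3580·0.831949 − 479.0724·0.811936·0.628689 = 242.443078
B₀ = V₀ − E₀ = 585.3580 − 242.443078 = 342.914922
spread = −(1/T)·ln(B₀/D) − r = −(1/3.1002)·ln(342.914922/479.0724) − 0.0672 = 0.04065413
in basis points: 0.04065413 × 10⁴ = 406.5413 bp

spread=406.5413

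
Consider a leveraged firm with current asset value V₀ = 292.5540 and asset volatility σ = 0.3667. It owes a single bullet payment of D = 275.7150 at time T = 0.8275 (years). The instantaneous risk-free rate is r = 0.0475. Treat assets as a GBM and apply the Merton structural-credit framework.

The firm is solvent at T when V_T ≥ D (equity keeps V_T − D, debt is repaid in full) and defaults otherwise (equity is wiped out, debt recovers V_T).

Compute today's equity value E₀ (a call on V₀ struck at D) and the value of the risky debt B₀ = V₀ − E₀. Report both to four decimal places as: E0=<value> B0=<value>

E0=52.2516 B0=240.3024

d₁ = [ln(V₀/D) + (r + σ²/2)T] / (σ√T)
   = [ln(292.5540/275.7150) + (0.0475 + 0.5·0.3667²)·0.8275] / (0.3667·√0.8275)
   = [0.059282 + 0.094943] / 0.333576 = 0.462336
d₂ = d₁ − σ√T = 0.462336 − 0.333576 = 0.128760
N(d₁) = 0.678080,  N(d₂) = 0.551226,  e^(−rT) = 0.961456
E₀ = V₀·N(d₁) − D·e^(−rT)·N(d₂)
   = 292.5540·0.678080 − 275.7150·0.961456·0.551226 = 52.251567
B₀ = V₀ − E₀ = 292.5540 − 52.251567 = 240.302433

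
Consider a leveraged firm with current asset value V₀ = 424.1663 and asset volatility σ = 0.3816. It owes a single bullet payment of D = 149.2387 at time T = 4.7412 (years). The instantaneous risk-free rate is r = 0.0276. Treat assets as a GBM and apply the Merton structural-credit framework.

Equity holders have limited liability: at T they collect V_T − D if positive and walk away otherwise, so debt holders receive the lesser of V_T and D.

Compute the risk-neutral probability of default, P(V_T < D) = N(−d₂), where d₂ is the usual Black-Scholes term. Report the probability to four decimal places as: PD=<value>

PD=0.1589

d₁ = [ln(V₀/D) + (r + σ²/2)T] / (σ√T)
   = [ln(424.1663/149.2387) + (0.0276 + 0.5·0.3816²)·4.7412] / (0.3816·√4.7412)
   = [1.044579 + 0.476060] / 0.830907 = 1.830095
d₂ = d₁ − σ√T = 1.830095 − 0.830907 = 0.999188
risk-neutral PD = N(−d₂) = N(-0.999188) = 0.158852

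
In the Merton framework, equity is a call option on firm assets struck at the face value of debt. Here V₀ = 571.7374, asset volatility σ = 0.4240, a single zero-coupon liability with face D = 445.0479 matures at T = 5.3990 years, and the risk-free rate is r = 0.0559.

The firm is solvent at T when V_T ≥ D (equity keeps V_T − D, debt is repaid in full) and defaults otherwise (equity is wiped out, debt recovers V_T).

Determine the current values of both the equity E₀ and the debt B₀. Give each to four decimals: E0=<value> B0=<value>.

E0=314.7181 B0=257.0193

d₁ = [ln(V₀/D) + (r + σ²/2)T] / (σ√T)
   = [ln(571.7374/445.0479) + (0.0559 + 0.5·0.4240²)·5.3990] / (0.4240·√5.3990)
   = [0.250498 + 0.787109] / 0.985196 = 1.053199
d₂ = d₁ − σ√T = 1.053199 − 0.985196 = 0.068003
N(d₁) = 0.853875,  N(d₂) = 0.527109,  e^(−rT) = 0.739483
E₀ = V₀·N(d₁) − D·e^(−rT)·N(d₂)
   = 571.7374·0.853875 − 445.0479·0.739483·0.527109 = 314.718125
B₀ = V₀ − E₀ = 571.7374 − 314.718125 = 257.019275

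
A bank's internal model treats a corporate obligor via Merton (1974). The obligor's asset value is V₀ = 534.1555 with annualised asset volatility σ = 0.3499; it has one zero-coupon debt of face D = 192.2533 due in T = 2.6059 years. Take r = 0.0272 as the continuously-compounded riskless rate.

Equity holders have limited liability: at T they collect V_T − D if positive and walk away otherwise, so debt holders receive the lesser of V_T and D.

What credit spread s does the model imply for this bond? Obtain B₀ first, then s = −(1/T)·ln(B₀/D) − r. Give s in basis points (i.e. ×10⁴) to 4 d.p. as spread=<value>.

spread=36.8209

d₁ = [ln(V₀/D) + (r + σ²/2)T] / (σ√T)
   = [ln(534.1555/192.2533) + (0.0272 + 0.5·0.3499²)·2.6059] / (0.3499·√2.6059)
   = [1.021873 + 0.230401] / 0.564837 = 2.217055
d₂ = d₁ − σ√T = 2.217055 − 0.564837 = 1.652219
N(d₁) = 0.986690,  N(d₂) = 0.950755,  e^(−rT) = 0.931573
E₀ = V₀·N(d₁) − D·e^(−rT)·N(d₂)
   = 534.1555·0.986690 − 192.2533·0.931573·0.950755 = 356.767727
B₀ = V₀ − E₀ = 534.1555 − 356.767727 = 177.387773
spread = −(1/T)·ln(B₀/D) − r = −(1/2.6059)·ln(177.387773/192.2533) − 0.0272 = 0.00368209
in basis points: 0.00368209 × 10⁴ = 36.8209 bp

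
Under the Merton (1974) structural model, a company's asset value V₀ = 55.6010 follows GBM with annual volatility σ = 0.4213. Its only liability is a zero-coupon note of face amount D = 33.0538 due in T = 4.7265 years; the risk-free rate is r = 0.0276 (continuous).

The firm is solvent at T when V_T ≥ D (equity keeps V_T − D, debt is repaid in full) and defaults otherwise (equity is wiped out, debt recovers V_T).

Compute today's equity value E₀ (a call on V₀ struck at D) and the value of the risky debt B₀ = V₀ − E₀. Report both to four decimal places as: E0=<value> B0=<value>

d₁ = [ln(V₀/D) + (r + σ²/2)T] / (σ√T)
   = [ln(55.6010/33.0538) + (0.0276 + 0.5·0.4213²)·4.7265] / (0.4213·√4.7265)
   = [0.520065 + 0.549913] / 0.915928 = 1.168190
d₂ = d₁ − σ√T = 1.168190 − 0.915928 = 0.252262
N(d₁) = 0.878635,  N(d₂) = 0.599581,  e^(−rT) = 0.877699
E₀ = V₀·N(d₁) − D·e^(−rT)·N(d₂)
   = 55.6010·0.878635 − 33.0538·0.877699·0.599581 = 31.458368
B₀ = V₀ − E₀ = 55.6010 − 31.458368 = 24.142632

E0=31.4584 B0=24.1426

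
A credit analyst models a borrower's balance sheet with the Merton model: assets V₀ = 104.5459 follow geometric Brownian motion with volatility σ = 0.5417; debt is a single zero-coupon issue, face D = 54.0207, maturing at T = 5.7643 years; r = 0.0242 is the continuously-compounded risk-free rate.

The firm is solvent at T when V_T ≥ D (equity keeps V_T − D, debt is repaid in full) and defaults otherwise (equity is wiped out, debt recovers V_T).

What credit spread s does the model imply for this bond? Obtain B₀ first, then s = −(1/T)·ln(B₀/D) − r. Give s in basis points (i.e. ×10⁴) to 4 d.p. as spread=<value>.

spread=582.3573

d₁ = [ln(V₀/D) + (r + σ²/2)T] / (σ√T)
   = [ln(104.5459/54.0207) + (0.0242 + 0.5·0.5417²)·5.7643] / (0.5417·√5.7643)
   = [0.660259 + 0.985231] / 1.300565 = 1.265211
d₂ = d₁ − σ√T = 1.265211 − 1.300565 = -0.035354
N(d₁) = 0.897102,  N(d₂) = 0.485899,  e^(−rT) = 0.869796
E₀ = V₀·N(d₁) − D·e^(−rT)·N(d₂)
   = 104.5459·0.897102 − 54.0207·0.869796·0.485899 = 70.957425
B₀ = V₀ − E₀ = 104.5459 − 70.957425 = 33.588475
spread = −(1/T)·ln(B₀/D) − r = −(1/5.7643)·ln(33.588475/54.0207) − 0.0242 = 0.05823573
in basis points: 0.05823573 × 10⁴ = 582.3573 bp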